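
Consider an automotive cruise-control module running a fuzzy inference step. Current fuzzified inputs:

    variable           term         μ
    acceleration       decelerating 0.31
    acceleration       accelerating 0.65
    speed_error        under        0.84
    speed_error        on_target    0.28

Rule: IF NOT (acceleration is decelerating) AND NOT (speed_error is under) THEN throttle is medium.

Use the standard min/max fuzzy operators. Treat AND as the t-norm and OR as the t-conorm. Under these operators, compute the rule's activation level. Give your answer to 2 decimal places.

0.16

firing strength: ¬decelerating=1−0.31=0.69, ¬under=1−0.84=0.16; AND[min(a, b)] → w = 0.16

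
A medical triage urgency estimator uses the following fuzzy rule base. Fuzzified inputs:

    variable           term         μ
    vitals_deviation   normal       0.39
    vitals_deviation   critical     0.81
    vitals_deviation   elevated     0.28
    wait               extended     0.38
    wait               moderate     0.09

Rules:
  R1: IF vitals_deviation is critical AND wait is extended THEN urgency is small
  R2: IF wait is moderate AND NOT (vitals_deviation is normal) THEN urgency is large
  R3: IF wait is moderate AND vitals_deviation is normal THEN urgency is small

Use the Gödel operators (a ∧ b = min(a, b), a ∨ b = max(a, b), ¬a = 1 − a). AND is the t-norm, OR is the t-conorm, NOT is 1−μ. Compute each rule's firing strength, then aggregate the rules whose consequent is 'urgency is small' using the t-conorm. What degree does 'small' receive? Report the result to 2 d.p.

R1: critical=0.81, extended=0.38; AND[min(a, b)] → w = 0.38
R2: moderate=0.09, ¬normal=1−0.39=0.61; AND[min(a, b)] → w = 0.09
R3: moderate=0.09, normal=0.39; AND[min(a, b)] → w = 0.09
Rules with consequent 'small': {R1, R3} → strengths 0.38, 0.09
Aggregate via t-conorm [max(a, b)]: 0.38

0.38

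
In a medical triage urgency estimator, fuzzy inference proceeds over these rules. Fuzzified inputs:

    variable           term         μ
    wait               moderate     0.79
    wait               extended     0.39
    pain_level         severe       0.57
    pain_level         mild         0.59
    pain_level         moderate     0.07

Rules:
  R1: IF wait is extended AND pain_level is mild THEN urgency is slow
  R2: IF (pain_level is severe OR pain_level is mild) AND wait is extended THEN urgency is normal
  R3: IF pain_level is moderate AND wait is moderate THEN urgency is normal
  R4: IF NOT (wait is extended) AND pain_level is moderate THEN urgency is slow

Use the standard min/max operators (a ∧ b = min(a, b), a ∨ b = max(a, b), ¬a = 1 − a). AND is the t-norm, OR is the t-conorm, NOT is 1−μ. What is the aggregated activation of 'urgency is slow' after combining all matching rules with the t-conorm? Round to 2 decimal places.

R1: extended=0.39, mild=0.59; AND[min(a, b)] → w = 0.39
R2: (severe=0.57 OR mild=0.59) = 0.59; AND[min(a, b)] with extended=0.39 → w = 0.39
R3: moderate=0.07, moderate=0.79; AND[min(a, b)] → w = 0.07
R4: ¬extended=1−0.39=0.61, moderate=0.07; AND[min(a, b)] → w = 0.07
Rules with consequent 'slow': {R1, R4} → strengths 0.39, 0.07
Aggregate via t-conorm [max(a, b)]: 0.39

0.39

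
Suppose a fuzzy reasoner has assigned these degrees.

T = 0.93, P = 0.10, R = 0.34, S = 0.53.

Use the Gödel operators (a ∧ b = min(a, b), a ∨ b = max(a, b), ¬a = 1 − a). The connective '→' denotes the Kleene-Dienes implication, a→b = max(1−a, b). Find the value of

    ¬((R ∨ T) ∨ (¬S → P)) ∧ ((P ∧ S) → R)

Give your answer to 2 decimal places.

R ∨ T = max(a, b) on (0.34, 0.93) = 0.93
¬S = 1 − 0.53 = 0.47
¬S → P  [Kleene-Dienes: max(1−a, b)] with a=0.47, b=0.10 → 0.53
(R ∨ T) ∨ (¬S → P) = max(a, b) on (0.93, 0.53) = 0.93
¬((R ∨ T) ∨ (¬S → P)) = 1 − 0.93 = 0.07
P ∧ S = min(a, b) on (0.10, 0.53) = 0.10
(P ∧ S) → R  [Kleene-Dienes: max(1−a, b)] with a=0.10, b=0.34 → 0.90
¬((R ∨ T) ∨ (¬S → P)) ∧ ((P ∧ S) → R) = min(a, b) on (0.07, 0.90) = 0.07

0.07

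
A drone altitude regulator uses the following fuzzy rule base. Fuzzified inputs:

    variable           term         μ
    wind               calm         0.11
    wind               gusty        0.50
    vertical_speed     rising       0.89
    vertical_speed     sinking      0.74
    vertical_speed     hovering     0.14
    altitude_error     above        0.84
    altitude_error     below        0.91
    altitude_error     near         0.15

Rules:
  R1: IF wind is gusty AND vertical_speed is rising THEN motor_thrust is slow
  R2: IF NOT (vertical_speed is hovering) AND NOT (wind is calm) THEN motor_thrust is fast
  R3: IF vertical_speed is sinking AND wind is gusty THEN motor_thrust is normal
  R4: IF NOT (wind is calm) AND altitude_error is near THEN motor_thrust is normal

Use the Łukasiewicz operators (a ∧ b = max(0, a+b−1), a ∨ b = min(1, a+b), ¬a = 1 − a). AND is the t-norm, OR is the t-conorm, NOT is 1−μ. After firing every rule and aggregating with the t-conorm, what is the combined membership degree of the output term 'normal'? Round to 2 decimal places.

0.28

R1: gusty=0.50, rising=0.89; AND[max(0, a+b−1)] → w = 0.39
R2: ¬hovering=1−0.14=0.86, ¬calm=1−0.11=0.89; AND[max(0, a+b−1)] → w = 0.75
R3: sinking=0.74, gusty=0.50; AND[max(0, a+b−1)] → w = 0.24
R4: ¬calm=1−0.11=0.89, near=0.15; AND[max(0, a+b−1)] → w = 0.04
Rules with consequent 'normal': {R3, R4} → strengths 0.24, 0.04
Aggregate via t-conorm [min(1, a+b)]: 0.28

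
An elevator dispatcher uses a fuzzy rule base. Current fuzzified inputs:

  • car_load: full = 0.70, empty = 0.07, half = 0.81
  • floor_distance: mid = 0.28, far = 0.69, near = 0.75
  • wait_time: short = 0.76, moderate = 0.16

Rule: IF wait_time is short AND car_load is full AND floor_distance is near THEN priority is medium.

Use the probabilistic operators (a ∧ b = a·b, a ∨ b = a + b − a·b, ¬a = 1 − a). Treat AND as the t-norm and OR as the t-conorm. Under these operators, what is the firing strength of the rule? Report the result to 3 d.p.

firing strength: short=0.76, full=0.70, near=0.75; AND[a·b] → w = 0.3990

0.399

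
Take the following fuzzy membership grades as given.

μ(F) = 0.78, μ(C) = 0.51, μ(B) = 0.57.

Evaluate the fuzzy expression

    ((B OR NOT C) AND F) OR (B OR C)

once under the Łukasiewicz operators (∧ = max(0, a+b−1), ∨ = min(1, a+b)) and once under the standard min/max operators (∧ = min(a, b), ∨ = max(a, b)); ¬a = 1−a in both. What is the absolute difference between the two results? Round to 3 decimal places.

Under Łukasiewicz:
  NOT C = 1 − 0.51 = 0.49
  B OR NOT C = min(1, a+b) on (0.57, 0.49) = 1.00
  (B OR NOT C) AND F = max(0, a+b−1) on (1.00, 0.78) = 0.78
  B OR C = min(1, a+b) on (0.57, 0.51) = 1.00
  ((B OR NOT C) AND F) OR (B OR C) = min(1, a+b) on (0.78, 1.00) = 1.00
  → value = 1.0000
Under standard min/max:
  NOT C = 1 − 0.51 = 0.49
  B OR NOT C = max(a, b) on (0.57, 0.49) = 0.57
  (B OR NOT C) AND F = min(a, b) on (0.57, 0.78) = 0.57
  B OR C = max(a, b) on (0.57, 0.51) = 0.57
  ((B OR NOT C) AND F) OR (B OR C) = max(a, b) on (0.57, 0.57) = 0.57
  → value = 0.5700
|1.0000 − 0.5700| = 0.430

0.430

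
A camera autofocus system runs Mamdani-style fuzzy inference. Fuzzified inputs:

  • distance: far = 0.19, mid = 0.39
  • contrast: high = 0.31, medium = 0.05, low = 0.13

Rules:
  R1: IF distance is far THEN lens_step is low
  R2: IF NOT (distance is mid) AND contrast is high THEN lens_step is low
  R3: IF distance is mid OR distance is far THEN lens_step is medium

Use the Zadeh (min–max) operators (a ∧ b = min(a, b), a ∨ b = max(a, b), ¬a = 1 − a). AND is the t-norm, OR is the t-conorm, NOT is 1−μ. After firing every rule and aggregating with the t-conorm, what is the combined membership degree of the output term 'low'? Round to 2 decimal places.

0.31

R1: far=0.19 → w = 0.19
R2: ¬mid=1−0.39=0.61, high=0.31; AND[min(a, b)] → w = 0.31
R3: mid=0.39, far=0.19; OR[max(a, b)] → w = 0.39
Rules with consequent 'low': {R1, R2} → strengths 0.19, 0.31
Aggregate via t-conorm [max(a, b)]: 0.31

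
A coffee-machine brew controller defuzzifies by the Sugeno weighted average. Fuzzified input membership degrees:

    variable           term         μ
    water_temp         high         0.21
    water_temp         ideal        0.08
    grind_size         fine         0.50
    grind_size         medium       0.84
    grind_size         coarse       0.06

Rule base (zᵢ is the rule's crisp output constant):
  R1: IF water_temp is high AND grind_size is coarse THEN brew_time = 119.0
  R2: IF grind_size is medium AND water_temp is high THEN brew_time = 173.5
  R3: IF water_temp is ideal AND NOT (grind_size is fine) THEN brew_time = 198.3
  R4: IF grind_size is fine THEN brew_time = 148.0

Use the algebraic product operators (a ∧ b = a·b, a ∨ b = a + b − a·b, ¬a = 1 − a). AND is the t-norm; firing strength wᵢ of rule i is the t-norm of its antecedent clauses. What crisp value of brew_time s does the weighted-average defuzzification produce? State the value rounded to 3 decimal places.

R1 (z=119.0): high=0.21, coarse=0.06; AND[a·b] → w = 0.0126
R2 (z=173.5): medium=0.84, high=0.21; AND[a·b] → w = 0.1764
R3 (z=198.3): ideal=0.08, ¬fine=1−0.50=0.50; AND[a·b] → w = 0.0400
R4 (z=148.0): fine=0.50 → w = 0.5000
Weighted average = (0.0126·119.0 + 0.1764·173.5 + 0.0400·198.3 + 0.5000·148.0) / (0.0126 + 0.1764 + 0.0400 + 0.5000)
  = 114.0368 / 0.7290 = 156.429

156.429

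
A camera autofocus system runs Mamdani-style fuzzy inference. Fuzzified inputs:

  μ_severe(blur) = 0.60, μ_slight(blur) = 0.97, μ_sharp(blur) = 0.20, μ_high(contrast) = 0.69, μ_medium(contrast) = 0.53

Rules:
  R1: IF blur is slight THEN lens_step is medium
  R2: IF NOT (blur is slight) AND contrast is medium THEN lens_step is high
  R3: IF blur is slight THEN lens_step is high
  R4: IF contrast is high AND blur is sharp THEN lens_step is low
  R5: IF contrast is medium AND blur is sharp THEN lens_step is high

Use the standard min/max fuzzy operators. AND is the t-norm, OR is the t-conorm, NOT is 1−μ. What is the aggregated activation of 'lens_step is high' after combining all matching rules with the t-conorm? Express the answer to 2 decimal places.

R1: slight=0.97 → w = 0.97
R2: ¬slight=1−0.97=0.03, medium=0.53; AND[min(a, b)] → w = 0.03
R3: slight=0.97 → w = 0.97
R4: high=0.69, sharp=0.20; AND[min(a, b)] → w = 0.20
R5: medium=0.53, sharp=0.20; AND[min(a, b)] → w = 0.20
Rules with consequent 'high': {R2, R3, R5} → strengths 0.03, 0.97, 0.20
Aggregate via t-conorm [max(a, b)]: 0.97

0.97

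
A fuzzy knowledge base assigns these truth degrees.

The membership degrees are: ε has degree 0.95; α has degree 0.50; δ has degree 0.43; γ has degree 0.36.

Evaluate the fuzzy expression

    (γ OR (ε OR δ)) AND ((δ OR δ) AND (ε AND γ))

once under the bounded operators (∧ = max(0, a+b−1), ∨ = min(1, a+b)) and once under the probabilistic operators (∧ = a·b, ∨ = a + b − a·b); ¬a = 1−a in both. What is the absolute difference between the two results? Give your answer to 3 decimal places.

Under bounded:
  ε OR δ = min(1, a+b) on (0.95, 0.43) = 1.00
  γ OR (ε OR δ) = min(1, a+b) on (0.36, 1.00) = 1.00
  δ OR δ = min(1, a+b) on (0.43, 0.43) = 0.86
  ε AND γ = max(0, a+b−1) on (0.95, 0.36) = 0.31
  (δ OR δ) AND (ε AND γ) = max(0, a+b−1) on (0.86, 0.31) = 0.17
  (γ OR (ε OR δ)) AND ((δ OR δ) AND (ε AND γ)) = max(0, a+b−1) on (1.00, 0.17) = 0.17
  → value = 0.1700
Under probabilistic:
  ε OR δ = a + b − a·b on (0.9500, 0.4300) = 0.9715
  γ OR (ε OR δ) = a + b − a·b on (0.3600, 0.9715) = 0.9818
  δ OR δ = a + b − a·b on (0.4300, 0.4300) = 0.6751
  ε AND γ = a·b on (0.9500, 0.3600) = 0.3420
  (δ OR δ) AND (ε AND γ) = a·b on (0.6751, 0.3420) = 0.2309
  (γ OR (ε OR δ)) AND ((δ OR δ) AND (ε AND γ)) = a·b on (0.9818, 0.2309) = 0.2267
  → value = 0.2267
|0.1700 − 0.2267| = 0.057

0.057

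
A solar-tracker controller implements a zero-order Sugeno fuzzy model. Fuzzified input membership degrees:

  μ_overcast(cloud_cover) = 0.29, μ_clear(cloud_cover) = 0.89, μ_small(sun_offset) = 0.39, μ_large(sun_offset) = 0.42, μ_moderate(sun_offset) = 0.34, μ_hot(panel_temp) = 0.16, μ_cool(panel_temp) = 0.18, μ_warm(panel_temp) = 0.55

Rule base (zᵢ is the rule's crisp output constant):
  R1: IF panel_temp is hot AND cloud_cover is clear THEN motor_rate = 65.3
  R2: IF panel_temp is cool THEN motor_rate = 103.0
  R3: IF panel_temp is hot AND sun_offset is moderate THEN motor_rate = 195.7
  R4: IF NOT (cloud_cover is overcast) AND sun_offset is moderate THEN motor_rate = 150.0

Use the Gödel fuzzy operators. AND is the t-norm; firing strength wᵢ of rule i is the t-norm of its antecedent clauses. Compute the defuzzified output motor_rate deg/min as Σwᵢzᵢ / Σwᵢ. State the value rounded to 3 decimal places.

R1 (z=65.3): hot=0.16, clear=0.89; AND[min(a, b)] → w = 0.16
R2 (z=103.0): cool=0.18 → w = 0.18
R3 (z=195.7): hot=0.16, moderate=0.34; AND[min(a, b)] → w = 0.16
R4 (z=150.0): ¬overcast=1−0.29=0.71, moderate=0.34; AND[min(a, b)] → w = 0.34
Weighted average = (0.16·65.3 + 0.18·103.0 + 0.16·195.7 + 0.34·150.0) / (0.16 + 0.18 + 0.16 + 0.34)
  = 111.3000 / 0.8400 = 132.500

132.500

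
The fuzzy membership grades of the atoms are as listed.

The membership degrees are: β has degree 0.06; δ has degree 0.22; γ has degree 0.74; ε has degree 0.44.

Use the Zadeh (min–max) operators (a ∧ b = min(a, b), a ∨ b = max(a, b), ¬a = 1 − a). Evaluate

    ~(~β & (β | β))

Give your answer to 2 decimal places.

0.94

~β = 1 − 0.06 = 0.94
β | β = max(a, b) on (0.06, 0.06) = 0.06
~β & (β | β) = min(a, b) on (0.94, 0.06) = 0.06
~(~β & (β | β)) = 1 − 0.06 = 0.94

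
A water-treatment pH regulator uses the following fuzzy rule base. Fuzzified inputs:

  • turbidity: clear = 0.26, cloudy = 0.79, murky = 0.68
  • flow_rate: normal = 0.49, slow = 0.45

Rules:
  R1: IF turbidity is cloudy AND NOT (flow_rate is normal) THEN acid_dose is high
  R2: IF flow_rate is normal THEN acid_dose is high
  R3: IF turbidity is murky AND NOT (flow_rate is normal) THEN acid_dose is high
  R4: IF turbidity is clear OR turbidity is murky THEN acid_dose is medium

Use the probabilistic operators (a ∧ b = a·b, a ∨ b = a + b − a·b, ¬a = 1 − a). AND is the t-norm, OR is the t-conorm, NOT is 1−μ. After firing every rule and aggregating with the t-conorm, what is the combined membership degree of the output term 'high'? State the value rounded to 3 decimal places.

R1: cloudy=0.79, ¬normal=1−0.49=0.51; AND[a·b] → w = 0.4029
R2: normal=0.49 → w = 0.4900
R3: murky=0.68, ¬normal=1−0.49=0.51; AND[a·b] → w = 0.3468
R4: clear=0.26, murky=0.68; OR[a + b − a·b] → w = 0.7632
Rules with consequent 'high': {R1, R2, R3} → strengths 0.4029, 0.4900, 0.3468
Aggregate via t-conorm [a + b − a·b]: 0.8011

0.801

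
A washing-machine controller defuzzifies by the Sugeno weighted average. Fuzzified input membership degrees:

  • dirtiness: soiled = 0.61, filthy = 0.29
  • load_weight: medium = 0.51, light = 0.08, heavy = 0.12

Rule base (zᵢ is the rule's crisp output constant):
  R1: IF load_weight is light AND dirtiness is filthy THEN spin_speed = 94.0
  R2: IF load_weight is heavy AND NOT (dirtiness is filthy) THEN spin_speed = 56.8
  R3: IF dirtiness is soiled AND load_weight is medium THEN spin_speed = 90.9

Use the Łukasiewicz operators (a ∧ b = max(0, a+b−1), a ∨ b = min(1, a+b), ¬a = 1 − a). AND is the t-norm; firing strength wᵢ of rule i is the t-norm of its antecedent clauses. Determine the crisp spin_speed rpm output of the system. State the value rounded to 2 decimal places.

R1 (z=94.0): light=0.08, filthy=0.29; AND[max(0, a+b−1)] → w = 0.00
R2 (z=56.8): heavy=0.12, ¬filthy=1−0.29=0.71; AND[max(0, a+b−1)] → w = 0.00
R3 (z=90.9): soiled=0.61, medium=0.51; AND[max(0, a+b−1)] → w = 0.12
Weighted average = (0.00·94.0 + 0.00·56.8 + 0.12·90.9) / (0.00 + 0.00 + 0.12)
  = 10.9080 / 0.1200 = 90.90

90.90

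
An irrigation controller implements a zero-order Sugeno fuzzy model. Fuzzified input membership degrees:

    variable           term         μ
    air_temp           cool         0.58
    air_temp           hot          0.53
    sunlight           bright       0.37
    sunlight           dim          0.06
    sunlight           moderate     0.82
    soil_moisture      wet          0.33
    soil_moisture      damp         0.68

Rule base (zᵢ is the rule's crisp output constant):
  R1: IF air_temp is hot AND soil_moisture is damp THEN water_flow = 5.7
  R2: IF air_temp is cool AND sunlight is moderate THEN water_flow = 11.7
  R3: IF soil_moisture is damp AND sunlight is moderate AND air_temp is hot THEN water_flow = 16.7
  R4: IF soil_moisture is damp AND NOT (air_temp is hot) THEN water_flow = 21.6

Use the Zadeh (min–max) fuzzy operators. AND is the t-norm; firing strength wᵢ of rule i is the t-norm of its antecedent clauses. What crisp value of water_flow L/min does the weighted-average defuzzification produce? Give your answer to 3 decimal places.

R1 (z=5.7): hot=0.53, damp=0.68; AND[min(a, b)] → w = 0.53
R2 (z=11.7): cool=0.58, moderate=0.82; AND[min(a, b)] → w = 0.58
R3 (z=16.7): damp=0.68, moderate=0.82, hot=0.53; AND[min(a, b)] → w = 0.53
R4 (z=21.6): damp=0.68, ¬hot=1−0.53=0.47; AND[min(a, b)] → w = 0.47
Weighted average = (0.53·5.7 + 0.58·11.7 + 0.53·16.7 + 0.47·21.6) / (0.53 + 0.58 + 0.53 + 0.47)
  = 28.8100 / 2.1100 = 13.654

13.654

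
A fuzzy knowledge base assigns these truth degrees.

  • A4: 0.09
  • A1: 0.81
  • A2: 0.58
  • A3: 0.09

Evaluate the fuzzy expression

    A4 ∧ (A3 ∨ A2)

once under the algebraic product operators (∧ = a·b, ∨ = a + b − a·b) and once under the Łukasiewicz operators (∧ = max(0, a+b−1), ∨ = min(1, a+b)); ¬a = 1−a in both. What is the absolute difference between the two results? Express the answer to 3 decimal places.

0.056

Under algebraic product:
  A3 ∨ A2 = a + b − a·b on (0.0900, 0.5800) = 0.6178
  A4 ∧ (A3 ∨ A2) = a·b on (0.0900, 0.6178) = 0.0556
  → value = 0.0556
Under Łukasiewicz:
  A3 ∨ A2 = min(1, a+b) on (0.09, 0.58) = 0.67
  A4 ∧ (A3 ∨ A2) = max(0, a+b−1) on (0.09, 0.67) = 0.00
  → value = 0.0000
|0.0556 − 0.0000| = 0.056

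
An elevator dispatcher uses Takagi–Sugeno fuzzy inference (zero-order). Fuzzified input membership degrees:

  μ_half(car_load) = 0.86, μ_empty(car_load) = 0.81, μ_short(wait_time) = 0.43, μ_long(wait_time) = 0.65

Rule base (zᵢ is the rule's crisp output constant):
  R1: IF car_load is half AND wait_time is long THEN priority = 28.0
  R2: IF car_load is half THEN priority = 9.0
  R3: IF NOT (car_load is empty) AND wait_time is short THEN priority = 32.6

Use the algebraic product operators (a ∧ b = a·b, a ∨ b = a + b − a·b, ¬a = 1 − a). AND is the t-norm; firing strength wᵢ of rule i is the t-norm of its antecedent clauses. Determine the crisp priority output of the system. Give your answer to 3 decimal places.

17.362

R1 (z=28.0): half=0.86, long=0.65; AND[a·b] → w = 0.5590
R2 (z=9.0): half=0.86 → w = 0.8600
R3 (z=32.6): ¬empty=1−0.81=0.19, short=0.43; AND[a·b] → w = 0.0817
Weighted average = (0.5590·28.0 + 0.8600·9.0 + 0.0817·32.6) / (0.5590 + 0.8600 + 0.0817)
  = 26.0554 / 1.5007 = 17.362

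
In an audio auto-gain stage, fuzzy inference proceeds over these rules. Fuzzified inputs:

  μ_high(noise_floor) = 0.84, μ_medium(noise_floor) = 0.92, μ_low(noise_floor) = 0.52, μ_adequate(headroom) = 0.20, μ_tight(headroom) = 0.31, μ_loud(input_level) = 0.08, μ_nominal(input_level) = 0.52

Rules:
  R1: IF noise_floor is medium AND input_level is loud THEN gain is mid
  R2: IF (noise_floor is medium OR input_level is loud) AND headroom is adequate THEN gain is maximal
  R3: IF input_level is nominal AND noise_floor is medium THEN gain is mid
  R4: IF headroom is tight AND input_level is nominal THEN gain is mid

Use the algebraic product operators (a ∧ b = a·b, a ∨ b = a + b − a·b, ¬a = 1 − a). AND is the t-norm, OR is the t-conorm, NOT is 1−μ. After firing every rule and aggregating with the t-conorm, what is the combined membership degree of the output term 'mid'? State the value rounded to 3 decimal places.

R1: medium=0.92, loud=0.08; AND[a·b] → w = 0.0736
R2: (medium=0.92 OR loud=0.08) = 0.9264; AND[a·b] with adequate=0.20 → w = 0.1853
R3: nominal=0.52, medium=0.92; AND[a·b] → w = 0.4784
R4: tight=0.31, nominal=0.52; AND[a·b] → w = 0.1612
Rules with consequent 'mid': {R1, R3, R4} → strengths 0.0736, 0.4784, 0.1612
Aggregate via t-conorm [a + b − a·b]: 0.5947

0.595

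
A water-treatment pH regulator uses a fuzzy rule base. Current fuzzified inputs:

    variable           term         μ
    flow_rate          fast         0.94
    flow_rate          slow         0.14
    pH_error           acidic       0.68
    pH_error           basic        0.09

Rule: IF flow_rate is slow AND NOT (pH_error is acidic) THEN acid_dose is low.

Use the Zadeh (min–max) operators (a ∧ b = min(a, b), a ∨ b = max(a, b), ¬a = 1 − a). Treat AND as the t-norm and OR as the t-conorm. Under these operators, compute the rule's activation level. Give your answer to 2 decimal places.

0.14

firing strength: slow=0.14, ¬acidic=1−0.68=0.32; AND[min(a, b)] → w = 0.14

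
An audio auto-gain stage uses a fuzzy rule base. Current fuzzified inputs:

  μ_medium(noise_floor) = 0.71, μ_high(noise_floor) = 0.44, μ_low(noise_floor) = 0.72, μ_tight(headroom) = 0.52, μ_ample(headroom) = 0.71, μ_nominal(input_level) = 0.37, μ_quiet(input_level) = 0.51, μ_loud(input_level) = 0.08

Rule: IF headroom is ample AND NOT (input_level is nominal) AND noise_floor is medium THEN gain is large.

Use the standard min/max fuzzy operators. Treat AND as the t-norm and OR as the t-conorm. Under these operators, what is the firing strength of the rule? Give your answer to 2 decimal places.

0.63

firing strength: ample=0.71, ¬nominal=1−0.37=0.63, medium=0.71; AND[min(a, b)] → w = 0.63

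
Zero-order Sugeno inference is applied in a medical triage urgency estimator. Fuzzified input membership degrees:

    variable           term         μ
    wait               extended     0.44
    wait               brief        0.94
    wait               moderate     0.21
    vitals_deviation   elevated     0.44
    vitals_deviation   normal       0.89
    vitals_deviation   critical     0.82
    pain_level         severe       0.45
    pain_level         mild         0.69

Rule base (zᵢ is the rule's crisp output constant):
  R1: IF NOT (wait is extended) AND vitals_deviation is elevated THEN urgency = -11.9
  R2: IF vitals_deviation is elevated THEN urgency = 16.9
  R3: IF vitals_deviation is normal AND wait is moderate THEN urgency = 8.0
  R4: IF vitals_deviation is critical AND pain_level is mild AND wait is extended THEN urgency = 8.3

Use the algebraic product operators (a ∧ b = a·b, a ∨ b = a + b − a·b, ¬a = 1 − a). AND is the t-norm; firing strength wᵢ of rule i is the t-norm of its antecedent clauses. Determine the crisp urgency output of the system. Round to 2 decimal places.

7.19

R1 (z=-11.9): ¬extended=1−0.44=0.56, elevated=0.44; AND[a·b] → w = 0.2464
R2 (z=16.9): elevated=0.44 → w = 0.4400
R3 (z=8.0): normal=0.89, moderate=0.21; AND[a·b] → w = 0.1869
R4 (z=8.3): critical=0.82, mild=0.69, extended=0.44; AND[a·b] → w = 0.2490
Weighted average = (0.2464·-11.9 + 0.4400·16.9 + 0.1869·8.0 + 0.2490·8.3) / (0.2464 + 0.4400 + 0.1869 + 0.2490)
  = 8.0653 / 1.1223 = 7.19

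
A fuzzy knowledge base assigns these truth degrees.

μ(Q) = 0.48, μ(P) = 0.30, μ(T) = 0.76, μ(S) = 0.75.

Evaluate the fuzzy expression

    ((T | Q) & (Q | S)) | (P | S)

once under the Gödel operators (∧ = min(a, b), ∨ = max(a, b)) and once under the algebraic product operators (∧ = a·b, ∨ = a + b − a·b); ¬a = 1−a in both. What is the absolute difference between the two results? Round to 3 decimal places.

Under Gödel:
  T | Q = max(a, b) on (0.76, 0.48) = 0.76
  Q | S = max(a, b) on (0.48, 0.75) = 0.75
  (T | Q) & (Q | S) = min(a, b) on (0.76, 0.75) = 0.75
  P | S = max(a, b) on (0.30, 0.75) = 0.75
  ((T | Q) & (Q | S)) | (P | S) = max(a, b) on (0.75, 0.75) = 0.75
  → value = 0.7500
Under algebraic product:
  T | Q = a + b − a·b on (0.7600, 0.4800) = 0.8752
  Q | S = a + b − a·b on (0.4800, 0.7500) = 0.8700
  (T | Q) & (Q | S) = a·b on (0.8752, 0.8700) = 0.7614
  P | S = a + b − a·b on (0.3000, 0.7500) = 0.8250
  ((T | Q) & (Q | S)) | (P | S) = a + b − a·b on (0.7614, 0.8250) = 0.9582
  → value = 0.9582
|0.7500 − 0.9582| = 0.208

0.208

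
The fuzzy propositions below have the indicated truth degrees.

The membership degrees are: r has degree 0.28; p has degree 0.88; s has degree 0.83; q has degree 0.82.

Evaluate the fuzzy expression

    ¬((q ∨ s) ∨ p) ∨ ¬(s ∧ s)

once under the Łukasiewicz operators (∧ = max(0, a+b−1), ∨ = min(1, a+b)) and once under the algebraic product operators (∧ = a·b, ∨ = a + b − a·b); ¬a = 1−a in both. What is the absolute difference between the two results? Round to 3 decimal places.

0.026

Under Łukasiewicz:
  q ∨ s = min(1, a+b) on (0.82, 0.83) = 1.00
  (q ∨ s) ∨ p = min(1, a+b) on (1.00, 0.88) = 1.00
  ¬((q ∨ s) ∨ p) = 1 − 1.00 = 0.00
  s ∧ s = max(0, a+b−1) on (0.83, 0.83) = 0.66
  ¬(s ∧ s) = 1 − 0.66 = 0.34
  ¬((q ∨ s) ∨ p) ∨ ¬(s ∧ s) = min(1, a+b) on (0.00, 0.34) = 0.34
  → value = 0.3400
Under algebraic product:
  q ∨ s = a + b − a·b on (0.8200, 0.8300) = 0.9694
  (q ∨ s) ∨ p = a + b − a·b on (0.9694, 0.8800) = 0.9963
  ¬((q ∨ s) ∨ p) = 1 − 0.9963 = 0.0037
  s ∧ s = a·b on (0.8300, 0.8300) = 0.6889
  ¬(s ∧ s) = 1 − 0.6889 = 0.3111
  ¬((q ∨ s) ∨ p) ∨ ¬(s ∧ s) = a + b − a·b on (0.0037, 0.3111) = 0.3136
  → value = 0.3136
|0.3400 − 0.3136| = 0.026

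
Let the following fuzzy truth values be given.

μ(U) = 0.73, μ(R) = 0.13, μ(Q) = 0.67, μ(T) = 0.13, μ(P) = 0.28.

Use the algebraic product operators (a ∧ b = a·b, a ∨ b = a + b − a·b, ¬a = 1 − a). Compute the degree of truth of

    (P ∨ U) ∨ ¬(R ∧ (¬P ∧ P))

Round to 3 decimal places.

0.995

P ∨ U = a + b − a·b on (0.2800, 0.7300) = 0.8056
¬P = 1 − 0.2800 = 0.7200
¬P ∧ P = a·b on (0.7200, 0.2800) = 0.2016
R ∧ (¬P ∧ P) = a·b on (0.1300, 0.2016) = 0.0262
¬(R ∧ (¬P ∧ P)) = 1 − 0.0262 = 0.9738
(P ∨ U) ∨ ¬(R ∧ (¬P ∧ P)) = a + b − a·b on (0.8056, 0.9738) = 0.9949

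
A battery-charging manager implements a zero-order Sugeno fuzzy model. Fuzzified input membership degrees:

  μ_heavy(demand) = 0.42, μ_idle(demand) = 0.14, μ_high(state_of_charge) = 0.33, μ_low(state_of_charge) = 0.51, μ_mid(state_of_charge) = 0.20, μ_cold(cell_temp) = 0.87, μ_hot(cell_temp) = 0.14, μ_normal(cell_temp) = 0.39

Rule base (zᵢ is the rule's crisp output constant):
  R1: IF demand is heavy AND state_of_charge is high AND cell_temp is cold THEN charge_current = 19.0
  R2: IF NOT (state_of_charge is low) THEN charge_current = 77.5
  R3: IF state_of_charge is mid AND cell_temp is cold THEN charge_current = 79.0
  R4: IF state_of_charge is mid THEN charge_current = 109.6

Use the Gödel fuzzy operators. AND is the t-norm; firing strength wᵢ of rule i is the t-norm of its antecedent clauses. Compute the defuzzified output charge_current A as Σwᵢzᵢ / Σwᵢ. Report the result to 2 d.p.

R1 (z=19.0): heavy=0.42, high=0.33, cold=0.87; AND[min(a, b)] → w = 0.33
R2 (z=77.5): ¬low=1−0.51=0.49 → w = 0.49
R3 (z=79.0): mid=0.20, cold=0.87; AND[min(a, b)] → w = 0.20
R4 (z=109.6): mid=0.20 → w = 0.20
Weighted average = (0.33·19.0 + 0.49·77.5 + 0.20·79.0 + 0.20·109.6) / (0.33 + 0.49 + 0.20 + 0.20)
  = 81.9650 / 1.2200 = 67.18

67.18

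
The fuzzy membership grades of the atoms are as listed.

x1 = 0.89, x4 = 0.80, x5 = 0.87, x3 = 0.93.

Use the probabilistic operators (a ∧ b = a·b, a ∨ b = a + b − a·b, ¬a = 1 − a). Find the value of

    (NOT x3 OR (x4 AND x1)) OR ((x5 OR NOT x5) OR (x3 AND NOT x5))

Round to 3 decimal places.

0.973

NOT x3 = 1 − 0.9300 = 0.0700
x4 AND x1 = a·b on (0.8000, 0.8900) = 0.7120
NOT x3 OR (x4 AND x1) = a + b − a·b on (0.0700, 0.7120) = 0.7322
NOT x5 = 1 − 0.8700 = 0.1300
x5 OR NOT x5 = a + b − a·b on (0.8700, 0.1300) = 0.8869
NOT x5 = 1 − 0.8700 = 0.1300
x3 AND NOT x5 = a·b on (0.9300, 0.1300) = 0.1209
(x5 OR NOT x5) OR (x3 AND NOT x5) = a + b − a·b on (0.8869, 0.1209) = 0.9006
(NOT x3 OR (x4 AND x1)) OR ((x5 OR NOT x5) OR (x3 AND NOT x5)) = a + b − a·b on (0.7322, 0.9006) = 0.9734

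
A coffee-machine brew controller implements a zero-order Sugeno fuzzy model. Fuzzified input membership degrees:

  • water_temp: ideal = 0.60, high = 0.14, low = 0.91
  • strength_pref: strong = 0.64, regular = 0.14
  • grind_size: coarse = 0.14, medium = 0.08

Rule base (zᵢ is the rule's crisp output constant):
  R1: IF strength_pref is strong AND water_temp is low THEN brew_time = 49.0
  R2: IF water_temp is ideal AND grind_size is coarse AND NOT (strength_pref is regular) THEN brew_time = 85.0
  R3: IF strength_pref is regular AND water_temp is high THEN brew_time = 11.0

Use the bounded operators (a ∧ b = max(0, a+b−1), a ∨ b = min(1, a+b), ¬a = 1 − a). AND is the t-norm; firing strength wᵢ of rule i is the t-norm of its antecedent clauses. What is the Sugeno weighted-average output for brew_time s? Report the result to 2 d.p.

49.00

R1 (z=49.0): strong=0.64, low=0.91; AND[max(0, a+b−1)] → w = 0.55
R2 (z=85.0): ideal=0.60, coarse=0.14, ¬regular=1−0.14=0.86; AND[max(0, a+b−1)] → w = 0.00
R3 (z=11.0): regular=0.14, high=0.14; AND[max(0, a+b−1)] → w = 0.00
Weighted average = (0.55·49.0 + 0.00·85.0 + 0.00·11.0) / (0.55 + 0.00 + 0.00)
  = 26.9500 / 0.5500 = 49.00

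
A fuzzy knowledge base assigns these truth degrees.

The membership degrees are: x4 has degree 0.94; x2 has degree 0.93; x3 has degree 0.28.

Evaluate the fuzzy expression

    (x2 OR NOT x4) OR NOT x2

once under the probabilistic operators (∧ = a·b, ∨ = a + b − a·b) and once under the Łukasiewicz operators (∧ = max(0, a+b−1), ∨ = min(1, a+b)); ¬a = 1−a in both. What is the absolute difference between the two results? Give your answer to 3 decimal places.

Under probabilistic:
  NOT x4 = 1 − 0.9400 = 0.0600
  x2 OR NOT x4 = a + b − a·b on (0.9300, 0.0600) = 0.9342
  NOT x2 = 1 − 0.9300 = 0.0700
  (x2 OR NOT x4) OR NOT x2 = a + b − a·b on (0.9342, 0.0700) = 0.9388
  → value = 0.9388
Under Łukasiewicz:
  NOT x4 = 1 − 0.94 = 0.06
  x2 OR NOT x4 = min(1, a+b) on (0.93, 0.06) = 0.99
  NOT x2 = 1 − 0.93 = 0.07
  (x2 OR NOT x4) OR NOT x2 = min(1, a+b) on (0.99, 0.07) = 1.00
  → value = 1.0000
|0.9388 − 1.0000| = 0.061

0.061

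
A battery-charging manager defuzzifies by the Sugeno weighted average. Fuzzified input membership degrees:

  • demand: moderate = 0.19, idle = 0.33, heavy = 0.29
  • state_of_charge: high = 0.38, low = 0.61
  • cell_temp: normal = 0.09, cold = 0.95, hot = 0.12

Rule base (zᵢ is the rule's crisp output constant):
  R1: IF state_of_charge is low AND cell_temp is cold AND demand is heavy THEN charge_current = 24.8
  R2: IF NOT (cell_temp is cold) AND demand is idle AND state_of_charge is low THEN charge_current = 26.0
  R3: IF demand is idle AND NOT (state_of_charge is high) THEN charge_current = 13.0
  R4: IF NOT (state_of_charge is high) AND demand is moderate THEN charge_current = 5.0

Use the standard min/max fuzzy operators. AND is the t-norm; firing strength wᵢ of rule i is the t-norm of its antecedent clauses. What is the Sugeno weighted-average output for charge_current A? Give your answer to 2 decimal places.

15.97

R1 (z=24.8): low=0.61, cold=0.95, heavy=0.29; AND[min(a, b)] → w = 0.29
R2 (z=26.0): ¬cold=1−0.95=0.05, idle=0.33, low=0.61; AND[min(a, b)] → w = 0.05
R3 (z=13.0): idle=0.33, ¬high=1−0.38=0.62; AND[min(a, b)] → w = 0.33
R4 (z=5.0): ¬high=1−0.38=0.62, moderate=0.19; AND[min(a, b)] → w = 0.19
Weighted average = (0.29·24.8 + 0.05·26.0 + 0.33·13.0 + 0.19·5.0) / (0.29 + 0.05 + 0.33 + 0.19)
  = 13.7320 / 0.8600 = 15.97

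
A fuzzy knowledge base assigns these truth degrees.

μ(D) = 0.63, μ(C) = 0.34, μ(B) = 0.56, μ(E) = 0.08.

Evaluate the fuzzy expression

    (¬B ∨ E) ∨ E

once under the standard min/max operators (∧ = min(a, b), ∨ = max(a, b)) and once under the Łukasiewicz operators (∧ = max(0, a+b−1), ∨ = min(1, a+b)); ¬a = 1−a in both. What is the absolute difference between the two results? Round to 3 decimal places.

Under standard min/max:
  ¬B = 1 − 0.56 = 0.44
  ¬B ∨ E = max(a, b) on (0.44, 0.08) = 0.44
  (¬B ∨ E) ∨ E = max(a, b) on (0.44, 0.08) = 0.44
  → value = 0.4400
Under Łukasiewicz:
  ¬B = 1 − 0.56 = 0.44
  ¬B ∨ E = min(1, a+b) on (0.44, 0.08) = 0.52
  (¬B ∨ E) ∨ E = min(1, a+b) on (0.52, 0.08) = 0.60
  → value = 0.6000
|0.4400 − 0.6000| = 0.160

0.160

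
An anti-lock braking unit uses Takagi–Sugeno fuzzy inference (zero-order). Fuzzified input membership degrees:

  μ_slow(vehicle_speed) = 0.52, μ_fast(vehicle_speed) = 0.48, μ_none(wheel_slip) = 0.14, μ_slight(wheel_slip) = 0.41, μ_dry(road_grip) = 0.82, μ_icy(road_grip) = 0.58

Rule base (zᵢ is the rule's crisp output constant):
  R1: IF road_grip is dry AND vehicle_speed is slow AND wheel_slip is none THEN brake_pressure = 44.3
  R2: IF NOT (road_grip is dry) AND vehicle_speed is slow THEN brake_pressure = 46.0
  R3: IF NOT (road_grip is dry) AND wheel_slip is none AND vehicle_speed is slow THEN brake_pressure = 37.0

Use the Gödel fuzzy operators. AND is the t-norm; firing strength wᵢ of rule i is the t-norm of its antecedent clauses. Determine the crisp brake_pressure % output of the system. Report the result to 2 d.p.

42.74

R1 (z=44.3): dry=0.82, slow=0.52, none=0.14; AND[min(a, b)] → w = 0.14
R2 (z=46.0): ¬dry=1−0.82=0.18, slow=0.52; AND[min(a, b)] → w = 0.18
R3 (z=37.0): ¬dry=1−0.82=0.18, none=0.14, slow=0.52; AND[min(a, b)] → w = 0.14
Weighted average = (0.14·44.3 + 0.18·46.0 + 0.14·37.0) / (0.14 + 0.18 + 0.14)
  = 19.6620 / 0.4600 = 42.74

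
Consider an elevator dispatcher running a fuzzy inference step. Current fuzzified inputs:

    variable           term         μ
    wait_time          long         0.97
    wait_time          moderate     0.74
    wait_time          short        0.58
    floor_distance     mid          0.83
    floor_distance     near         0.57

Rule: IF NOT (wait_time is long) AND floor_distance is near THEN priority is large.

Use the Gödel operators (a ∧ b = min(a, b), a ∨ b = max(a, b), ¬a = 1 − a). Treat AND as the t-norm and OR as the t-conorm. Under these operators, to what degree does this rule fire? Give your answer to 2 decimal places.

0.03

firing strength: ¬long=1−0.97=0.03, near=0.57; AND[min(a, b)] → w = 0.03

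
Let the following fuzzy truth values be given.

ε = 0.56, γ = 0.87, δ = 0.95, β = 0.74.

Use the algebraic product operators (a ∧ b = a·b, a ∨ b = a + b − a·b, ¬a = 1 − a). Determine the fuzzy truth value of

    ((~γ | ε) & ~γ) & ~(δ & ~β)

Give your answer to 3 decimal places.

~γ = 1 − 0.8700 = 0.1300
~γ | ε = a + b − a·b on (0.1300, 0.5600) = 0.6172
~γ = 1 − 0.8700 = 0.1300
(~γ | ε) & ~γ = a·b on (0.6172, 0.1300) = 0.0802
~β = 1 − 0.7400 = 0.2600
δ & ~β = a·b on (0.9500, 0.2600) = 0.2470
~(δ & ~β) = 1 − 0.2470 = 0.7530
((~γ | ε) & ~γ) & ~(δ & ~β) = a·b on (0.0802, 0.7530) = 0.0604

0.060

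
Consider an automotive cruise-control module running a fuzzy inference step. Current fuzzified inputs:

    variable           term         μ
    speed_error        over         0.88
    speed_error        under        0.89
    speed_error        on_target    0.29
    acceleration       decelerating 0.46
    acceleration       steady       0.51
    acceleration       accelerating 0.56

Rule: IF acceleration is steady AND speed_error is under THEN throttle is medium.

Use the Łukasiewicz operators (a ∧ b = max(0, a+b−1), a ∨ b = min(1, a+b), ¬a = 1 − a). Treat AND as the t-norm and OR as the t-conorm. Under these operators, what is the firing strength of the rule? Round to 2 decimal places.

firing strength: steady=0.51, under=0.89; AND[max(0, a+b−1)] → w = 0.40

0.40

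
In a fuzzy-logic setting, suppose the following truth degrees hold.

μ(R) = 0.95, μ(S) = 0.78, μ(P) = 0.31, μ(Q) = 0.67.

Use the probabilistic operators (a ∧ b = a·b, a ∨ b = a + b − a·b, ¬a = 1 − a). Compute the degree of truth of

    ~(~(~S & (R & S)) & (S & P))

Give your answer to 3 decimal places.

~S = 1 − 0.7800 = 0.2200
R & S = a·b on (0.9500, 0.7800) = 0.7410
~S & (R & S) = a·b on (0.2200, 0.7410) = 0.1630
~(~S & (R & S)) = 1 − 0.1630 = 0.8370
S & P = a·b on (0.7800, 0.3100) = 0.2418
~(~S & (R & S)) & (S & P) = a·b on (0.8370, 0.2418) = 0.2024
~(~(~S & (R & S)) & (S & P)) = 1 − 0.2024 = 0.7976

0.798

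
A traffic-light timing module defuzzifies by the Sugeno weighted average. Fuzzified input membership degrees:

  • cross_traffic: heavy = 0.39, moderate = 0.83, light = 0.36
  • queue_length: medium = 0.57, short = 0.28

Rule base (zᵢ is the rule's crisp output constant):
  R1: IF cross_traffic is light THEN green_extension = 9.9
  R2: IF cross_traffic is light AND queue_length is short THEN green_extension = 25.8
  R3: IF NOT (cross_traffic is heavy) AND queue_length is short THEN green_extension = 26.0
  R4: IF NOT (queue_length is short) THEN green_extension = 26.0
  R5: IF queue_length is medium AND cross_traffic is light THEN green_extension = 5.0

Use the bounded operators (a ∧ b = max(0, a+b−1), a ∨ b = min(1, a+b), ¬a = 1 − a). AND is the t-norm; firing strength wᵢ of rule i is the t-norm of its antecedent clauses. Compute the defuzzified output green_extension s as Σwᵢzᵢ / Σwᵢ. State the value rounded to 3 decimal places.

20.633

R1 (z=9.9): light=0.36 → w = 0.36
R2 (z=25.8): light=0.36, short=0.28; AND[max(0, a+b−1)] → w = 0.00
R3 (z=26.0): ¬heavy=1−0.39=0.61, short=0.28; AND[max(0, a+b−1)] → w = 0.00
R4 (z=26.0): ¬short=1−0.28=0.72 → w = 0.72
R5 (z=5.0): medium=0.57, light=0.36; AND[max(0, a+b−1)] → w = 0.00
Weighted average = (0.36·9.9 + 0.00·25.8 + 0.00·26.0 + 0.72·26.0 + 0.00·5.0) / (0.36 + 0.00 + 0.00 + 0.72 + 0.00)
  = 22.2840 / 1.0800 = 20.633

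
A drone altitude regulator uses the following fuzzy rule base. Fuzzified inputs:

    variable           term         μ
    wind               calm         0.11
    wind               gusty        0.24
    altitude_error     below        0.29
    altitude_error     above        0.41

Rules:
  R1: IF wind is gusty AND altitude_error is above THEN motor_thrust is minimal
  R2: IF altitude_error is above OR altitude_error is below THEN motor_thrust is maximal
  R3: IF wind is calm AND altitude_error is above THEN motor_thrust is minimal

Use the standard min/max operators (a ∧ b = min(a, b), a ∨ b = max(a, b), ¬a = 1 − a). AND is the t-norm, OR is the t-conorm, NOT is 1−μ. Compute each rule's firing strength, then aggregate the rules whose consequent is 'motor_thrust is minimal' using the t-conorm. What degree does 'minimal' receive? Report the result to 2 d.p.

R1: gusty=0.24, above=0.41; AND[min(a, b)] → w = 0.24
R2: above=0.41, below=0.29; OR[max(a, b)] → w = 0.41
R3: calm=0.11, above=0.41; AND[min(a, b)] → w = 0.11
Rules with consequent 'minimal': {R1, R3} → strengths 0.24, 0.11
Aggregate via t-conorm [max(a, b)]: 0.24

0.24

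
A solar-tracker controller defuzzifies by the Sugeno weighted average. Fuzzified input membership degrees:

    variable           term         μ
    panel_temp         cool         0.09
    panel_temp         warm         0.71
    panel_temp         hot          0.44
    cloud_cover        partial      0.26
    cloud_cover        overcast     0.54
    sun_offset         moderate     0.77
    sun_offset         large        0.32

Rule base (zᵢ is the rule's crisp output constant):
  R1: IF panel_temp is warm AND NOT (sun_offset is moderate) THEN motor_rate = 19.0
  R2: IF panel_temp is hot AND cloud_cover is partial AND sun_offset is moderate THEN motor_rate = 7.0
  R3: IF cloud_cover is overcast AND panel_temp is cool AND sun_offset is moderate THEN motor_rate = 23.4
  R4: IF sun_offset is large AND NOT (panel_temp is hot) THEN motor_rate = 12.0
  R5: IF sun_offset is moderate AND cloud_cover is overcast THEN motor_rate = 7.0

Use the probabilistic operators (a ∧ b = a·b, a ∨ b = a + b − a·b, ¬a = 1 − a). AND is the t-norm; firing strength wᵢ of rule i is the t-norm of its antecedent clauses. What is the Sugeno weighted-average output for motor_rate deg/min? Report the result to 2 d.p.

10.93

R1 (z=19.0): warm=0.71, ¬moderate=1−0.77=0.23; AND[a·b] → w = 0.1633
R2 (z=7.0): hot=0.44, partial=0.26, moderate=0.77; AND[a·b] → w = 0.0881
R3 (z=23.4): overcast=0.54, cool=0.09, moderate=0.77; AND[a·b] → w = 0.0374
R4 (z=12.0): large=0.32, ¬hot=1−0.44=0.56; AND[a·b] → w = 0.1792
R5 (z=7.0): moderate=0.77, overcast=0.54; AND[a·b] → w = 0.4158
Weighted average = (0.1633·19.0 + 0.0881·7.0 + 0.0374·23.4 + 0.1792·12.0 + 0.4158·7.0) / (0.1633 + 0.0881 + 0.0374 + 0.1792 + 0.4158)
  = 9.6560 / 0.8838 = 10.93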